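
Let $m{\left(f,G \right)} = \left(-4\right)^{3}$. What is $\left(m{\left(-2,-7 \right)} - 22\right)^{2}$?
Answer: $7396$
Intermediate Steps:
$m{\left(f,G \right)} = -64$
$\left(m{\left(-2,-7 \right)} - 22\right)^{2} = \left(-64 - 22\right)^{2} = \left(-86\right)^{2} = 7396$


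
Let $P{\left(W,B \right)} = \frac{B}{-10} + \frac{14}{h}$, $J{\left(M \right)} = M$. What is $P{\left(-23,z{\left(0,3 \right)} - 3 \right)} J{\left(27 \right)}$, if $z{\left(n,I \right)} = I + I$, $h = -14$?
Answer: $- \frac{351}{10} \approx -35.1$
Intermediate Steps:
$z{\left(n,I \right)} = 2 I$
$P{\left(W,B \right)} = -1 - \frac{B}{10}$ ($P{\left(W,B \right)} = \frac{B}{-10} + \frac{14}{-14} = B \left(- \frac{1}{10}\right) + 14 \left(- \frac{1}{14}\right) = - \frac{B}{10} - 1 = -1 - \frac{B}{10}$)
$P{\left(-23,z{\left(0,3 \right)} - 3 \right)} J{\left(27 \right)} = \left(-1 - \frac{2 \cdot 3 - 3}{10}\right) 27 = \left(-1 - \frac{6 - 3}{10}\right) 27 = \left(-1 - \frac{3}{10}\right) 27 = \left(- \frac{13}{10}\right) 27 = - \frac{351}{10}$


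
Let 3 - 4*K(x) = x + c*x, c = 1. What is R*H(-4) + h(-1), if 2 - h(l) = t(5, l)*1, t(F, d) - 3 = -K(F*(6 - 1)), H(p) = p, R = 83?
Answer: -1379/4 ≈ -344.75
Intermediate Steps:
K(x) = 3/4 - x/2 (K(x) = 3/4 - (x + 1*x)/4 = 3/4 - (x + x)/4 = 3/4 - x/2)
t(F, d) = 9/4 + 5*F/2 (t(F, d) = 3 - (3/4 - F*(6 - 1)/2) = 3 - (3/4 - F*5/2) = 3 - (3/4 - 5*F/2) = 3 + (-3/4 + 5*F/2) = 9/4 + 5*F/2)
h(l) = -51/4 (h(l) = 2 - (9/4 + (5/2)*5) = 2 - (9/4 + 25/2) = 2 - 59/4 = -51/4)
R*H(-4) + h(-1) = 83*(-4) - 51/4 = -332 - 51/4 = -1379/4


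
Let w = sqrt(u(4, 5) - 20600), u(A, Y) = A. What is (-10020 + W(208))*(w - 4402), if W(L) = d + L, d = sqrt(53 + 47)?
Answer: 43148404 - 19604*I*sqrt(5149) ≈ 4.3148e+7 - 1.4067e+6*I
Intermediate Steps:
w = 2*I*sqrt(5149) (w = sqrt(4 - 20600) = sqrt(-20596) = 2*I*sqrt(5149) ≈ 143.51*I)
d = 10 (d = sqrt(100) = 10)
W(L) = 10 + L
(-10020 + W(208))*(w - 4402) = (-10020 + (10 + 208))*(2*I*sqrt(5149) - 4402) = (-10020 + 218)*(-4402 + 2*I*sqrt(5149)) = -9802*(-4402 + 2*I*sqrt(5149)) = 43148404 - 19604*I*sqrt(5149)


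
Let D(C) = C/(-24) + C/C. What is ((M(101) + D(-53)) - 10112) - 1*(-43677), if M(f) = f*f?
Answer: 1050461/24 ≈ 43769.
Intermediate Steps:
D(C) = 1 - C/24 (D(C) = C*(-1/24) + 1 = -C/24 + 1 = 1 - C/24)
M(f) = f²
((M(101) + D(-53)) - 10112) - 1*(-43677) = ((101² + (1 - 1/24*(-53))) - 10112) - 1*(-43677) = ((10201 + (1 + 53/24)) - 10112) + 43677 = ((10201 + 77/24) - 10112) + 43677 = (244901/24 - 10112) + 43677 = 2213/24 + 43677 = 1050461/24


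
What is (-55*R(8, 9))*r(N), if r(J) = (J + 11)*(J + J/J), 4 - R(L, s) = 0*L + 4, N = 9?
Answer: 0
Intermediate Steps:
R(L, s) = 0 (R(L, s) = 4 - (0*L + 4) = 4 - (0 + 4) = 4 - 1*4 = 4 - 4 = 0)
r(J) = (1 + J)*(11 + J) (r(J) = (11 + J)*(J + 1) = (11 + J)*(1 + J) = (1 + J)*(11 + J))
(-55*R(8, 9))*r(N) = (-55*0)*(11 + 9² + 12*9) = 0*(11 + 81 + 108) = 0*200 = 0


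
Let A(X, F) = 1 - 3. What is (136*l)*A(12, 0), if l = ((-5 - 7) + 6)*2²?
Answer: 6528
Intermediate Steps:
A(X, F) = -2
l = -24 (l = (-12 + 6)*4 = -6*4 = -24)
(136*l)*A(12, 0) = (136*(-24))*(-2) = -3264*(-2) = 6528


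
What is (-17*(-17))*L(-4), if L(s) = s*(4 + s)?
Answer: 0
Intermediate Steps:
(-17*(-17))*L(-4) = (-17*(-17))*(-4*(4 - 4)) = 289*(-4*0) = 289*0 = 0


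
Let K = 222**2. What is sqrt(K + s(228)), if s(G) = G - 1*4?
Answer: 2*sqrt(12377) ≈ 222.50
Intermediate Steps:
s(G) = -4 + G (s(G) = G - 4 = -4 + G)
K = 49284
sqrt(K + s(228)) = sqrt(49284 + (-4 + 228)) = sqrt(49284 + 224) = sqrt(49508) = 2*sqrt(12377)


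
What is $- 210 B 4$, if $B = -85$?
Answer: $71400$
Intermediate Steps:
$- 210 B 4 = \left(-210\right) \left(-85\right) 4 = 17850 \cdot 4 = 71400$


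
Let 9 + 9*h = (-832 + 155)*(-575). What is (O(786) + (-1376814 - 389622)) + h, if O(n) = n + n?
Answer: -15494510/9 ≈ -1.7216e+6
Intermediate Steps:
O(n) = 2*n
h = 389266/9 (h = -1 + ((-832 + 155)*(-575))/9 = -1 + (-677*(-575))/9 = -1 + (⅑)*389275 = -1 + 389275/9 = 389266/9 ≈ 43252.)
(O(786) + (-1376814 - 389622)) + h = (2*786 + (-1376814 - 389622)) + 389266/9 = (1572 - 1766436) + 389266/9 = -1764864 + 389266/9 = -15494510/9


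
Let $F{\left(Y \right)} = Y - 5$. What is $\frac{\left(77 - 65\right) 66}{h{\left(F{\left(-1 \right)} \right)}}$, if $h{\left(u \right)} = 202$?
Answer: $\frac{396}{101} \approx 3.9208$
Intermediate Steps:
$F{\left(Y \right)} = -5 + Y$
$\frac{\left(77 - 65\right) 66}{h{\left(F{\left(-1 \right)} \right)}} = \frac{\left(77 - 65\right) 66}{202} = 12 \cdot 66 \cdot \frac{1}{202} = 792 \cdot \frac{1}{202} = \frac{396}{101}$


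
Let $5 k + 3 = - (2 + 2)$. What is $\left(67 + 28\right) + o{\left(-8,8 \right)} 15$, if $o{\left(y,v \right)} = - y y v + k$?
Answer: $-7606$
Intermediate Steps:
$k = - \frac{7}{5}$ ($k = - \frac{3}{5} + \frac{\left(-1\right) \left(2 + 2\right)}{5} = - \frac{3}{5} + \frac{\left(-1\right) 4}{5} = - \frac{3}{5} + \frac{1}{5} \left(-4\right) = - \frac{3}{5} - \frac{4}{5} = - \frac{7}{5} \approx -1.4$)
$o{\left(y,v \right)} = - \frac{7}{5} - v y^{2}$ ($o{\left(y,v \right)} = - y y v - \frac{7}{5} = - y^{2} v - \frac{7}{5} = - v y^{2} - \frac{7}{5} = - \frac{7}{5} - v y^{2}$)
$\left(67 + 28\right) + o{\left(-8,8 \right)} 15 = \left(67 + 28\right) + \left(- \frac{7}{5} - 8 \left(-8\right)^{2}\right) 15 = 95 + \left(- \frac{7}{5} - 8 \cdot 64\right) 15 = 95 + \left(- \frac{7}{5} - 512\right) 15 = 95 - 7701 = -7606$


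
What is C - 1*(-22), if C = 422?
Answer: 444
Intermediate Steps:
C - 1*(-22) = 422 - 1*(-22) = 422 + 22 = 444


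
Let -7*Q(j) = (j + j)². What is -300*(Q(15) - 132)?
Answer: 547200/7 ≈ 78171.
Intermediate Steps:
Q(j) = -4*j²/7 (Q(j) = -(j + j)²/7 = -4*j²/7)
-300*(Q(15) - 132) = -300*(-4/7*15² - 132) = -300*(-4/7*225 - 132) = -300*(-900/7 - 132) = -300*(-1824/7) = 547200/7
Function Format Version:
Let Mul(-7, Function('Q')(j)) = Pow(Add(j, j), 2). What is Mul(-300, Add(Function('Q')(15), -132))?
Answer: Rational(547200, 7) ≈ 78171.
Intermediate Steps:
Function('Q')(j) = Mul(Rational(-4, 7), Pow(j, 2)) (Function('Q')(j) = Mul(Rational(-1, 7), Pow(Add(j, j), 2)) = Mul(Rational(-1, 7), Pow(Mul(2, j), 2)) = Mul(Rational(-1, 7), Mul(4, Pow(j, 2))) = Mul(Rational(-4, 7), Pow(j, 2)))
Mul(-300, Add(Function('Q')(15), -132)) = Mul(-300, Add(Mul(Rational(-4, 7), Pow(15, 2)), -132)) = Mul(-300, Add(Mul(Rational(-4, 7), 225), -132)) = Mul(-300, Add(Rational(-900, 7), -132)) = Mul(-300, Rational(-1824, 7)) = Rational(547200, 7)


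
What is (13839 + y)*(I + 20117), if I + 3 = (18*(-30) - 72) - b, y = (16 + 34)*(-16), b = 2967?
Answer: 215599865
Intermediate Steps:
y = -800 (y = 50*(-16) = -800)
I = -3582 (I = -3 + ((18*(-30) - 72) - 1*2967) = -3 + ((-540 - 72) - 2967) = -3 + (-612 - 2967) = -3 - 3579 = -3582)
(13839 + y)*(I + 20117) = (13839 - 800)*(-3582 + 20117) = 13039*16535 = 215599865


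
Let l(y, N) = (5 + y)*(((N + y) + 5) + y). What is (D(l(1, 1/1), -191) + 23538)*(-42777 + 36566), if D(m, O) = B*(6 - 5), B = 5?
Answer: -146225573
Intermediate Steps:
l(y, N) = (5 + y)*(5 + N + 2*y) (l(y, N) = (5 + y)*((5 + N + y) + y) = (5 + y)*(5 + N + 2*y))
D(m, O) = 5 (D(m, O) = 5*(6 - 5) = 5*1 = 5)
(D(l(1, 1/1), -191) + 23538)*(-42777 + 36566) = (5 + 23538)*(-42777 + 36566) = 23543*(-6211) = -146225573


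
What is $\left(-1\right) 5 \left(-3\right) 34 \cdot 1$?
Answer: $510$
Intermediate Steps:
$\left(-1\right) 5 \left(-3\right) 34 \cdot 1 = \left(-5\right) \left(-3\right) 34 \cdot 1 = 15 \cdot 34 \cdot 1 = 510 \cdot 1 = 510$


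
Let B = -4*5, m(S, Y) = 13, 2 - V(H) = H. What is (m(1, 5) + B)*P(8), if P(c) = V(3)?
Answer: 7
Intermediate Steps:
V(H) = 2 - H
P(c) = -1 (P(c) = 2 - 1*3 = 2 - 3 = -1)
B = -20
(m(1, 5) + B)*P(8) = (13 - 20)*(-1) = -7*(-1) = 7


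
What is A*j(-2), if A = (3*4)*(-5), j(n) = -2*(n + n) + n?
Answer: -360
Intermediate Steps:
j(n) = -3*n (j(n) = -4*n + n = -3*n)
A = -60 (A = 12*(-5) = -60)
A*j(-2) = -(-180)*(-2) = -60*6 = -360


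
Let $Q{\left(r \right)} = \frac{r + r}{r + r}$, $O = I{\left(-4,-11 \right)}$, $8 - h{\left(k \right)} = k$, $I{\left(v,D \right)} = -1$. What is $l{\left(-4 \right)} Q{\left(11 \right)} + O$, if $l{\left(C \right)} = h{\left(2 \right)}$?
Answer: $5$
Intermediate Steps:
$h{\left(k \right)} = 8 - k$
$l{\left(C \right)} = 6$ ($l{\left(C \right)} = 8 - 2 = 6$)
$O = -1$
$Q{\left(r \right)} = 1$ ($Q{\left(r \right)} = \frac{2 r}{2 r} = 2 r \frac{1}{2 r} = 1$)
$l{\left(-4 \right)} Q{\left(11 \right)} + O = 6 \cdot 1 - 1 = 6 - 1 = 5$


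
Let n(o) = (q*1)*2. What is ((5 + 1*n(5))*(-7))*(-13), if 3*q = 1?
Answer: 1547/3 ≈ 515.67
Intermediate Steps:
q = 1/3 (q = (1/3)*1 = 1/3 ≈ 0.33333)
n(o) = 2/3 (n(o) = ((1/3)*1)*2 = (1/3)*2 = 2/3)
((5 + 1*n(5))*(-7))*(-13) = ((5 + 1*(2/3))*(-7))*(-13) = ((5 + 2/3)*(-7))*(-13) = ((17/3)*(-7))*(-13) = -119/3*(-13) = 1547/3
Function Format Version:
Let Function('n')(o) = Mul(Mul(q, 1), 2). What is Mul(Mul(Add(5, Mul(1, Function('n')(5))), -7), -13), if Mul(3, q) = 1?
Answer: Rational(1547, 3) ≈ 515.67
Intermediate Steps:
q = Rational(1, 3) (q = Mul(Rational(1, 3), 1) = Rational(1, 3) ≈ 0.33333)
Function('n')(o) = Rational(2, 3) (Function('n')(o) = Mul(Mul(Rational(1, 3), 1), 2) = Mul(Rational(1, 3), 2) = Rational(2, 3))
Mul(Mul(Add(5, Mul(1, Function('n')(5))), -7), -13) = Mul(Mul(Add(5, Mul(1, Rational(2, 3))), -7), -13) = Mul(Mul(Add(5, Rational(2, 3)), -7), -13) = Mul(Mul(Rational(17, 3), -7), -13) = Mul(Rational(-119, 3), -13) = Rational(1547, 3)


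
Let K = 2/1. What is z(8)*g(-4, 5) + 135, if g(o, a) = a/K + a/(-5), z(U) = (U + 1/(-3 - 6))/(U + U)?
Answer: 13031/96 ≈ 135.74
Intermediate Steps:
K = 2 (K = 2*1 = 2)
z(U) = (-⅑ + U)/(2*U) (z(U) = (U + 1/(-9))/((2*U)) = (U - ⅑)*(1/(2*U)) = (-⅑ + U)*(1/(2*U)) = (-⅑ + U)/(2*U))
g(o, a) = 3*a/10 (g(o, a) = a/2 + a/(-5) = a*(½) + a*(-⅕) = a/2 - a/5 = 3*a/10)
z(8)*g(-4, 5) + 135 = ((1/18)*(-1 + 9*8)/8)*((3/10)*5) + 135 = ((1/18)*(⅛)*(-1 + 72))*(3/2) + 135 = ((1/18)*(⅛)*71)*(3/2) + 135 = (71/144)*(3/2) + 135 = 71/96 + 135 = 13031/96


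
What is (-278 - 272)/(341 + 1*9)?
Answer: -11/7 ≈ -1.5714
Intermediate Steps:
(-278 - 272)/(341 + 1*9) = -550/(341 + 9) = -550/350 = -550*1/350 = -11/7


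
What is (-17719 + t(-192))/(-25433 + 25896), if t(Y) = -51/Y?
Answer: -1133999/29632 ≈ -38.269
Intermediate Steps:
(-17719 + t(-192))/(-25433 + 25896) = (-17719 - 51/(-192))/(-25433 + 25896) = (-17719 - 51*(-1/192))/463 = (-17719 + 17/64)*(1/463) = -1133999/64*1/463 = -1133999/29632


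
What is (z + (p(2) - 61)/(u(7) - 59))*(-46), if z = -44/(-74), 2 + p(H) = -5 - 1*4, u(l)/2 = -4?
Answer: -190348/2479 ≈ -76.784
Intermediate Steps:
u(l) = -8 (u(l) = 2*(-4) = -8)
p(H) = -11 (p(H) = -2 + (-5 - 1*4) = -2 + (-5 - 4) = -2 - 9 = -11)
z = 22/37 (z = -44*(-1/74) = 22/37 ≈ 0.59459)
(z + (p(2) - 61)/(u(7) - 59))*(-46) = (22/37 + (-11 - 61)/(-8 - 59))*(-46) = (22/37 - 72/(-67))*(-46) = (22/37 - 72*(-1/67))*(-46) = (22/37 + 72/67)*(-46) = (4138/2479)*(-46) = -190348/2479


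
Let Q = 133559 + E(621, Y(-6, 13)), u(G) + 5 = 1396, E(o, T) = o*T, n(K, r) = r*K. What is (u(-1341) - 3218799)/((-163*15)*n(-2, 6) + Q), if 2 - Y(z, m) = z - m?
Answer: -804352/43985 ≈ -18.287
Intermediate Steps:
n(K, r) = K*r
Y(z, m) = 2 + m - z (Y(z, m) = 2 - (z - m) = 2 + (m - z) = 2 + m - z)
E(o, T) = T*o
u(G) = 1391 (u(G) = -5 + 1396 = 1391)
Q = 146600 (Q = 133559 + (2 + 13 - 1*(-6))*621 = 133559 + (2 + 13 + 6)*621 = 133559 + 21*621 = 133559 + 13041 = 146600)
(u(-1341) - 3218799)/((-163*15)*n(-2, 6) + Q) = (1391 - 3218799)/((-163*15)*(-2*6) + 146600) = -3217408/(-2445*(-12) + 146600) = -3217408/(29340 + 146600) = -3217408/175940 = -3217408*1/175940 = -804352/43985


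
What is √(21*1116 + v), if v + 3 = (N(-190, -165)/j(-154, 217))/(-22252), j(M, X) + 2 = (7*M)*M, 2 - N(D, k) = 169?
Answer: √79941906781111987167010/1847027260 ≈ 153.08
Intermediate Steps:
N(D, k) = -167 (N(D, k) = 2 - 1*169 = 2 - 169 = -167)
j(M, X) = -2 + 7*M² (j(M, X) = -2 + (7*M)*M = -2 + 7*M²)
v = -11082163393/3694054520 (v = -3 - 167/(-2 + 7*(-154)²)/(-22252) = -3 - 167/(-2 + 7*23716)*(-1/22252) = -3 - 167/(-2 + 166012)*(-1/22252) = -3 - 167/166010*(-1/22252) = -3 + 167/3694054520 = -11082163393/3694054520 ≈ -3.0000)
√(21*1116 + v) = √(21*1116 - 11082163393/3694054520) = √(23436 - 11082163393/3694054520) = √(86562779567327/3694054520) = √79941906781111987167010/1847027260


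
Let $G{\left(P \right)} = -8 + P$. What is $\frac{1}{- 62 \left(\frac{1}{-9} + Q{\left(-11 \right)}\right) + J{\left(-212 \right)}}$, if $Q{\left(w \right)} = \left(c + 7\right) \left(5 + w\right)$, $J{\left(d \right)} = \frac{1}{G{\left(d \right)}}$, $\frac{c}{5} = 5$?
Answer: $\frac{1980}{23583551} \approx 8.3957 \cdot 10^{-5}$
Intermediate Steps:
$c = 25$ ($c = 5 \cdot 5 = 25$)
$J{\left(d \right)} = \frac{1}{-8 + d}$
$Q{\left(w \right)} = 160 + 32 w$ ($Q{\left(w \right)} = \left(25 + 7\right) \left(5 + w\right) = 32 \left(5 + w\right) = 160 + 32 w$)
$\frac{1}{- 62 \left(\frac{1}{-9} + Q{\left(-11 \right)}\right) + J{\left(-212 \right)}} = \frac{1}{- 62 \left(\frac{1}{-9} + \left(160 + 32 \left(-11\right)\right)\right) + \frac{1}{-8 - 212}} = \frac{1}{- 62 \left(- \frac{1}{9} + \left(160 - 352\right)\right) + \frac{1}{-220}} = \frac{1}{- 62 \left(- \frac{1}{9} - 192\right) - \frac{1}{220}} = \frac{1}{\left(-62\right) \left(- \frac{1729}{9}\right) - \frac{1}{220}} = \frac{1}{\frac{107198}{9} - \frac{1}{220}} = \frac{1}{\frac{23583551}{1980}} = \frac{1980}{23583551}$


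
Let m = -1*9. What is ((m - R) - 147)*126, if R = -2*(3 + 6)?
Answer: -17388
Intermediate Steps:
m = -9
R = -18 (R = -2*9 = -18)
((m - R) - 147)*126 = ((-9 - 1*(-18)) - 147)*126 = ((-9 + 18) - 147)*126 = (9 - 147)*126 = -138*126 = -17388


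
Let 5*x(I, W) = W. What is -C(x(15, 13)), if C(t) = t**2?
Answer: -169/25 ≈ -6.7600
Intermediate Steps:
x(I, W) = W/5
-C(x(15, 13)) = -((1/5)*13)**2 = -(13/5)**2 = -1*169/25 = -169/25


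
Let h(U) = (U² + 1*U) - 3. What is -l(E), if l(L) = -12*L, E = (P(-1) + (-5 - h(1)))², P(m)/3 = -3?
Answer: 2028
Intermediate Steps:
P(m) = -9 (P(m) = 3*(-3) = -9)
h(U) = -3 + U + U² (h(U) = (U² + U) - 3 = (U + U²) - 3 = -3 + U + U²)
E = 169 (E = (-9 + (-5 - (-3 + 1 + 1²)))² = (-9 + (-5 - (-3 + 1 + 1)))² = (-9 + (-5 - 1*(-1)))² = (-9 + (-5 + 1))² = (-9 - 4)² = (-13)² = 169)
-l(E) = -(-12)*169 = -1*(-2028) = 2028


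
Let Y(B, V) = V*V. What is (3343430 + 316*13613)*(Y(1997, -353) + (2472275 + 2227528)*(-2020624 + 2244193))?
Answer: 8032978767482469208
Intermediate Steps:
Y(B, V) = V**2
(3343430 + 316*13613)*(Y(1997, -353) + (2472275 + 2227528)*(-2020624 + 2244193)) = (3343430 + 316*13613)*((-353)**2 + (2472275 + 2227528)*(-2020624 + 2244193)) = (3343430 + 4301708)*(124609 + 4699803*223569) = 7645138*(124609 + 1050730256907) = 7645138*1050730381516 = 8032978767482469208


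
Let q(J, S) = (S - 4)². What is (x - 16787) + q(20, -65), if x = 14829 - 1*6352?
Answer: -3549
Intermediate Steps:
q(J, S) = (-4 + S)²
x = 8477 (x = 14829 - 6352 = 8477)
(x - 16787) + q(20, -65) = (8477 - 16787) + (-4 - 65)² = -8310 + (-69)² = -8310 + 4761 = -3549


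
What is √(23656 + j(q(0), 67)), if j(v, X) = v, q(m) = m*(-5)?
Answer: 2*√5914 ≈ 153.81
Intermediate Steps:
q(m) = -5*m
√(23656 + j(q(0), 67)) = √(23656 - 5*0) = √(23656 + 0) = √23656 = 2*√5914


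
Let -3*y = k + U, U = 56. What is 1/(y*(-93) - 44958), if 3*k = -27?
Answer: -1/43501 ≈ -2.2988e-5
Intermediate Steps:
k = -9 (k = (⅓)*(-27) = -9)
y = -47/3 (y = -(-9 + 56)/3 = -⅓*47 = -47/3 ≈ -15.667)
1/(y*(-93) - 44958) = 1/(-47/3*(-93) - 44958) = 1/(1457 - 44958) = 1/(-43501) = -1/43501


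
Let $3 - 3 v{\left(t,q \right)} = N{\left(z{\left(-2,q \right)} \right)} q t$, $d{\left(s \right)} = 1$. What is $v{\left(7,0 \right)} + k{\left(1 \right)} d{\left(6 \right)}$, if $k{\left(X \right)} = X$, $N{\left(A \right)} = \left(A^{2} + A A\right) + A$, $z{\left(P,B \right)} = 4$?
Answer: $2$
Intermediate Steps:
$N{\left(A \right)} = A + 2 A^{2}$ ($N{\left(A \right)} = \left(A^{2} + A^{2}\right) + A = 2 A^{2} + A = A + 2 A^{2}$)
$v{\left(t,q \right)} = 1 - 12 q t$ ($v{\left(t,q \right)} = 1 - \frac{4 \left(1 + 2 \cdot 4\right) q t}{3} = 1 - \frac{4 \left(1 + 8\right) q t}{3} = 1 - \frac{4 \cdot 9 q t}{3} = 1 - \frac{36 q t}{3} = 1 - 12 q t$)
$v{\left(7,0 \right)} + k{\left(1 \right)} d{\left(6 \right)} = \left(1 - 0 \cdot 7\right) + 1 \cdot 1 = \left(1 + 0\right) + 1 = 1 + 1 = 2$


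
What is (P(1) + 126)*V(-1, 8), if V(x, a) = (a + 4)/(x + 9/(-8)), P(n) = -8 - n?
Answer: -11232/17 ≈ -660.71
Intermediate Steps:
V(x, a) = (4 + a)/(-9/8 + x) (V(x, a) = (4 + a)/(x + 9*(-⅛)) = (4 + a)/(x - 9/8) = (4 + a)/(-9/8 + x))
(P(1) + 126)*V(-1, 8) = ((-8 - 1*1) + 126)*(8*(4 + 8)/(-9 + 8*(-1))) = ((-8 - 1) + 126)*(8*12/(-9 - 8)) = (-9 + 126)*(8*12/(-17)) = 117*(8*(-1/17)*12) = 117*(-96/17) = -11232/17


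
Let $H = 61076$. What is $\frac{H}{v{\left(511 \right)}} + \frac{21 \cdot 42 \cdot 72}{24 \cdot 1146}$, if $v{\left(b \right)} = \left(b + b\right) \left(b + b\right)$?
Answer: $\frac{118070740}{49874111} \approx 2.3674$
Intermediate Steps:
$v{\left(b \right)} = 4 b^{2}$ ($v{\left(b \right)} = 2 b 2 b = 4 b^{2}$)
$\frac{H}{v{\left(511 \right)}} + \frac{21 \cdot 42 \cdot 72}{24 \cdot 1146} = \frac{61076}{4 \cdot 511^{2}} + \frac{21 \cdot 42 \cdot 72}{24 \cdot 1146} = \frac{61076}{4 \cdot 261121} + \frac{882 \cdot 72}{27504} = \frac{61076}{1044484} + 63504 \cdot \frac{1}{27504} = 61076 \cdot \frac{1}{1044484} + \frac{441}{191} = \frac{15269}{261121} + \frac{441}{191} = \frac{118070740}{49874111}$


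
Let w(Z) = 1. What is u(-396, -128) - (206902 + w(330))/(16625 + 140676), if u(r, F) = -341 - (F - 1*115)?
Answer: -15622401/157301 ≈ -99.315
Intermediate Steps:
u(r, F) = -226 - F (u(r, F) = -341 - (F - 115) = -341 - (-115 + F) = -341 + (115 - F) = -226 - F)
u(-396, -128) - (206902 + w(330))/(16625 + 140676) = (-226 - 1*(-128)) - (206902 + 1)/(16625 + 140676) = (-226 + 128) - 206903/157301 = -98 - 206903/157301 = -15622401/157301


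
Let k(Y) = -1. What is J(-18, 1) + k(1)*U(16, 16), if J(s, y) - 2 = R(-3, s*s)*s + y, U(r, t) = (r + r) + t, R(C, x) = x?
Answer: -5877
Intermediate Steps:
U(r, t) = t + 2*r (U(r, t) = 2*r + t = t + 2*r)
J(s, y) = 2 + y + s³ (J(s, y) = 2 + ((s*s)*s + y) = 2 + (s²*s + y) = 2 + (s³ + y) = 2 + (y + s³) = 2 + y + s³)
J(-18, 1) + k(1)*U(16, 16) = (2 + 1 + (-18)³) - (16 + 2*16) = (2 + 1 - 5832) - (16 + 32) = -5829 - 1*48 = -5829 - 48 = -5877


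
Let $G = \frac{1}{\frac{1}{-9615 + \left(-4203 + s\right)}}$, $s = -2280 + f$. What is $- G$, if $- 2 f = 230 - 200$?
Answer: $16113$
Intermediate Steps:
$f = -15$ ($f = - \frac{230 - 200}{2} = \left(- \frac{1}{2}\right) 30 = -15$)
$s = -2295$ ($s = -2280 - 15 = -2295$)
$G = -16113$ ($G = \frac{1}{\frac{1}{-9615 - 6498}} = \frac{1}{\frac{1}{-16113}} = \frac{1}{- \frac{1}{16113}} = -16113$)
$- G = \left(-1\right) \left(-16113\right) = 16113$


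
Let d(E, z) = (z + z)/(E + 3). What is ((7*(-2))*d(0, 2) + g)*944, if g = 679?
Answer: 1870064/3 ≈ 6.2336e+5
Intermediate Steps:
d(E, z) = 2*z/(3 + E) (d(E, z) = (2*z)/(3 + E) = 2*z/(3 + E))
((7*(-2))*d(0, 2) + g)*944 = ((7*(-2))*(2*2/(3 + 0)) + 679)*944 = (-28*2/3 + 679)*944 = (-14*4/3 + 679)*944 = (-56/3 + 679)*944 = (1981/3)*944 = 1870064/3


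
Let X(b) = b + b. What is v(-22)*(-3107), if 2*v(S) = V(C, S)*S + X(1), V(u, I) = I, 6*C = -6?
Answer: -755001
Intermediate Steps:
C = -1 (C = (⅙)*(-6) = -1)
X(b) = 2*b
v(S) = 1 + S²/2 (v(S) = (S*S + 2*1)/2 = (S² + 2)/2 = (2 + S²)/2 = 1 + S²/2)
v(-22)*(-3107) = (1 + (½)*(-22)²)*(-3107) = (1 + (½)*484)*(-3107) = (1 + 242)*(-3107) = 243*(-3107) = -755001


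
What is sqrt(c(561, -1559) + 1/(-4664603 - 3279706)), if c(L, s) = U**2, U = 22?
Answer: sqrt(3394025556444055)/2648103 ≈ 22.000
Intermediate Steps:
c(L, s) = 484 (c(L, s) = 22**2 = 484)
sqrt(c(561, -1559) + 1/(-4664603 - 3279706)) = sqrt(484 + 1/(-4664603 - 3279706)) = sqrt(484 + 1/(-7944309)) = sqrt(484 - 1/7944309) = sqrt(3845045555/7944309) = sqrt(3394025556444055)/2648103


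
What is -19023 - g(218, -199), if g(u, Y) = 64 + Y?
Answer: -18888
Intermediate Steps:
-19023 - g(218, -199) = -19023 - (64 - 199) = -19023 - 1*(-135) = -19023 + 135 = -18888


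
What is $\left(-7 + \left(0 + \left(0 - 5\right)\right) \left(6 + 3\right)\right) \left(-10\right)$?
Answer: $520$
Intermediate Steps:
$\left(-7 + \left(0 + \left(0 - 5\right)\right) \left(6 + 3\right)\right) \left(-10\right) = \left(-7 + \left(0 - 5\right) 9\right) \left(-10\right) = \left(-7 - 45\right) \left(-10\right) = \left(-52\right) \left(-10\right) = 520$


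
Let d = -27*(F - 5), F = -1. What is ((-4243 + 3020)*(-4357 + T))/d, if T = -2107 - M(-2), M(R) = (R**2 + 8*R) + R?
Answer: 1314725/27 ≈ 48694.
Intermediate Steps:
M(R) = R**2 + 9*R
T = -2093 (T = -2107 - (-2)*(9 - 2) = -2107 - (-2)*7 = -2107 - 1*(-14) = -2107 + 14 = -2093)
d = 162 (d = -27*(-1 - 5) = -27*(-6) = 162)
((-4243 + 3020)*(-4357 + T))/d = ((-4243 + 3020)*(-4357 - 2093))/162 = -1223*(-6450)*(1/162) = 7888350*(1/162) = 1314725/27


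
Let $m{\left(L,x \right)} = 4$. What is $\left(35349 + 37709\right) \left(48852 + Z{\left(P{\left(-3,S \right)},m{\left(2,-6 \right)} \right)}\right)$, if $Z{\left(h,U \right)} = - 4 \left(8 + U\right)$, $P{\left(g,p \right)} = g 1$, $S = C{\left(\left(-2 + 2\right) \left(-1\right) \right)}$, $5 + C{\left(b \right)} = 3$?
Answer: $3565522632$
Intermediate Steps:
$C{\left(b \right)} = -2$ ($C{\left(b \right)} = -5 + 3 = -2$)
$S = -2$
$P{\left(g,p \right)} = g$
$Z{\left(h,U \right)} = -32 - 4 U$
$\left(35349 + 37709\right) \left(48852 + Z{\left(P{\left(-3,S \right)},m{\left(2,-6 \right)} \right)}\right) = \left(35349 + 37709\right) \left(48852 - 48\right) = 73058 \left(48852 - 48\right) = 73058 \cdot 48804 = 3565522632$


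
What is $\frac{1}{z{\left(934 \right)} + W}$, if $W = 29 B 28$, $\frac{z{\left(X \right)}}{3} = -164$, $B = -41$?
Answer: $- \frac{1}{33784} \approx -2.96 \cdot 10^{-5}$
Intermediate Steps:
$z{\left(X \right)} = -492$ ($z{\left(X \right)} = 3 \left(-164\right) = -492$)
$W = -33292$ ($W = 29 \left(-41\right) 28 = \left(-1189\right) 28 = -33292$)
$\frac{1}{z{\left(934 \right)} + W} = \frac{1}{-492 - 33292} = \frac{1}{-33784} = - \frac{1}{33784}$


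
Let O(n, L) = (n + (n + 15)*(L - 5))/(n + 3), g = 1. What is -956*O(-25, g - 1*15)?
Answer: 7170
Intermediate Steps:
O(n, L) = (n + (-5 + L)*(15 + n))/(3 + n) (O(n, L) = (n + (15 + n)*(-5 + L))/(3 + n) = (n + (-5 + L)*(15 + n))/(3 + n))
-956*O(-25, g - 1*15) = -956*(-75 - 4*(-25) + 15*(1 - 1*15) + (1 - 1*15)*(-25))/(3 - 25) = -956*(-75 + 100 + 15*(1 - 15) + (1 - 15)*(-25))/(-22) = -(-478)*(-75 + 100 + 15*(-14) - 14*(-25))/11 = -(-478)*(-75 + 100 - 210 + 350)/11 = -(-478)*165/11 = -956*(-15/2) = 7170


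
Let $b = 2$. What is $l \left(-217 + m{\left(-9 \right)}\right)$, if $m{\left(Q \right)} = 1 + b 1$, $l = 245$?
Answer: $-52430$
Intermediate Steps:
$m{\left(Q \right)} = 3$ ($m{\left(Q \right)} = 1 + 2 \cdot 1 = 1 + 2 = 3$)
$l \left(-217 + m{\left(-9 \right)}\right) = 245 \left(-217 + 3\right) = 245 \left(-214\right) = -52430$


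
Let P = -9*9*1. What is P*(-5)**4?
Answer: -50625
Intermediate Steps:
P = -81 (P = -81*1 = -81)
P*(-5)**4 = -81*(-5)**4 = -81*625 = -50625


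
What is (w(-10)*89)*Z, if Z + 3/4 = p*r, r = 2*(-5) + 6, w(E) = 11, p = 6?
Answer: -96921/4 ≈ -24230.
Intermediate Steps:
r = -4 (r = -10 + 6 = -4)
Z = -99/4 (Z = -3/4 + 6*(-4) = -3/4 - 24 = -99/4 ≈ -24.750)
(w(-10)*89)*Z = (11*89)*(-99/4) = 979*(-99/4) = -96921/4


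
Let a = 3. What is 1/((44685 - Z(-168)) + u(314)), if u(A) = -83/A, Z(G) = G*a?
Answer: 314/14189263 ≈ 2.2129e-5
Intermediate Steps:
Z(G) = 3*G (Z(G) = G*3 = 3*G)
1/((44685 - Z(-168)) + u(314)) = 1/((44685 - 3*(-168)) - 83/314) = 1/((44685 - 1*(-504)) - 83*1/314) = 1/((44685 + 504) - 83/314) = 1/(45189 - 83/314) = 1/(14189263/314) = 314/14189263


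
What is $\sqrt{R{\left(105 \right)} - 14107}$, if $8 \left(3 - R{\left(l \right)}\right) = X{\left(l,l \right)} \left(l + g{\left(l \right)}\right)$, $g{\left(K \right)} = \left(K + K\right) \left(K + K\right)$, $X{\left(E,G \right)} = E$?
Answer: $\frac{i \sqrt{9508714}}{4} \approx 770.91 i$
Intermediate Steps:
$g{\left(K \right)} = 4 K^{2}$ ($g{\left(K \right)} = 2 K 2 K = 4 K^{2}$)
$R{\left(l \right)} = 3 - \frac{l \left(l + 4 l^{2}\right)}{8}$
$\sqrt{R{\left(105 \right)} - 14107} = \sqrt{\left(3 - \frac{105^{3}}{2} - \frac{105^{2}}{8}\right) - 14107} = \sqrt{\left(3 - \frac{1157625}{2} - \frac{11025}{8}\right) - 14107} = \sqrt{- \frac{4641501}{8} - 14107} = \sqrt{- \frac{4754357}{8}} = \frac{i \sqrt{9508714}}{4}$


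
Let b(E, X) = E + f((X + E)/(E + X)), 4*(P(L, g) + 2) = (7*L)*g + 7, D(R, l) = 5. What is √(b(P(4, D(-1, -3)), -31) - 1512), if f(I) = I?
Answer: I*√5905/2 ≈ 38.422*I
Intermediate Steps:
P(L, g) = -¼ + 7*L*g/4 (P(L, g) = -2 + ((7*L)*g + 7)/4 = -2 + (7*L*g + 7)/4 = -2 + (7 + 7*L*g)/4 = -2 + (7/4 + 7*L*g/4) = -¼ + 7*L*g/4)
b(E, X) = 1 + E (b(E, X) = E + (X + E)/(E + X) = E + (E + X)/(E + X) = E + 1 = 1 + E)
√(b(P(4, D(-1, -3)), -31) - 1512) = √((1 + (-¼ + (7/4)*4*5)) - 1512) = √((1 + (-¼ + 35)) - 1512) = √((1 + 139/4) - 1512) = √(143/4 - 1512) = √(-5905/4) = I*√5905/2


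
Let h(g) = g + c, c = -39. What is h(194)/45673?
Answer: 155/45673 ≈ 0.0033937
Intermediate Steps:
h(g) = -39 + g (h(g) = g - 39 = -39 + g)
h(194)/45673 = (-39 + 194)/45673 = 155*(1/45673) = 155/45673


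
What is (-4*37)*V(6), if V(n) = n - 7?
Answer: 148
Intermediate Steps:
V(n) = -7 + n
(-4*37)*V(6) = (-4*37)*(-7 + 6) = -148*(-1) = 148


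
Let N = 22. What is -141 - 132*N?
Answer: -3045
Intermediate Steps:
-141 - 132*N = -141 - 132*22 = -141 - 2904 = -3045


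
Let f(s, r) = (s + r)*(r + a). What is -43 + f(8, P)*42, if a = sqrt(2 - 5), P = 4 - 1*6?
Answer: -547 + 252*I*sqrt(3) ≈ -547.0 + 436.48*I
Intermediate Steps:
P = -2 (P = 4 - 6 = -2)
a = I*sqrt(3) (a = sqrt(-3) = I*sqrt(3) ≈ 1.732*I)
f(s, r) = (r + s)*(r + I*sqrt(3)) (f(s, r) = (s + r)*(r + I*sqrt(3)) = (r + s)*(r + I*sqrt(3)))
-43 + f(8, P)*42 = -43 + ((-2)**2 - 2*8 + I*(-2)*sqrt(3) + I*8*sqrt(3))*42 = -43 + (4 - 16 - 2*I*sqrt(3) + 8*I*sqrt(3))*42 = -43 + (-12 + 6*I*sqrt(3))*42 = -43 + (-504 + 252*I*sqrt(3)) = -547 + 252*I*sqrt(3)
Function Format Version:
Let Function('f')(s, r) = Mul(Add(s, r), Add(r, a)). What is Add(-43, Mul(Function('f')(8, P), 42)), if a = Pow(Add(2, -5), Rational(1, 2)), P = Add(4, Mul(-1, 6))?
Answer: Add(-547, Mul(252, I, Pow(3, Rational(1, 2)))) ≈ Add(-547.00, Mul(436.48, I))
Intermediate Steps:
P = -2 (P = Add(4, -6) = -2)
a = Mul(I, Pow(3, Rational(1, 2))) (a = Pow(-3, Rational(1, 2)) = Mul(I, Pow(3, Rational(1, 2))) ≈ Mul(1.7320, I))
Function('f')(s, r) = Mul(Add(r, s), Add(r, Mul(I, Pow(3, Rational(1, 2))))) (Function('f')(s, r) = Mul(Add(s, r), Add(r, Mul(I, Pow(3, Rational(1, 2))))) = Mul(Add(r, s), Add(r, Mul(I, Pow(3, Rational(1, 2))))))
Add(-43, Mul(Function('f')(8, P), 42)) = Add(-43, Mul(Add(Pow(-2, 2), Mul(-2, 8), Mul(I, -2, Pow(3, Rational(1, 2))), Mul(I, 8, Pow(3, Rational(1, 2)))), 42)) = Add(-43, Mul(Add(4, -16, Mul(-2, I, Pow(3, Rational(1, 2))), Mul(8, I, Pow(3, Rational(1, 2)))), 42)) = Add(-43, Mul(Add(-12, Mul(6, I, Pow(3, Rational(1, 2)))), 42)) = Add(-43, Add(-504, Mul(252, I, Pow(3, Rational(1, 2))))) = Add(-547, Mul(252, I, Pow(3, Rational(1, 2))))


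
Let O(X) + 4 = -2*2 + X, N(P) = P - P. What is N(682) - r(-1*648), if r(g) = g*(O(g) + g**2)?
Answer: 271672704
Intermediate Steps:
N(P) = 0
O(X) = -8 + X (O(X) = -4 + (-2*2 + X) = -4 + (-4 + X) = -8 + X)
r(g) = g*(-8 + g + g**2) (r(g) = g*((-8 + g) + g**2) = g*(-8 + g + g**2))
N(682) - r(-1*648) = 0 - (-1*648)*(-8 - 1*648 + (-1*648)**2) = 0 - (-648)*(-8 - 648 + (-648)**2) = 0 - (-648)*(-8 - 648 + 419904) = 0 - (-648)*419248 = 0 - 1*(-271672704) = 0 + 271672704 = 271672704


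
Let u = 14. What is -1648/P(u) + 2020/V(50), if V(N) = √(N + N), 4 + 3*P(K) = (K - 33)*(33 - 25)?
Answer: 3038/13 ≈ 233.69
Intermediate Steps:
P(K) = -268/3 + 8*K/3 (P(K) = -4/3 + ((K - 33)*(33 - 25))/3 = -4/3 + ((-33 + K)*8)/3 = -4/3 + (-264 + 8*K)/3 = -4/3 + (-88 + 8*K/3) = -268/3 + 8*K/3)
V(N) = √2*√N (V(N) = √(2*N) = √2*√N)
-1648/P(u) + 2020/V(50) = -1648/(-268/3 + (8/3)*14) + 2020/((√2*√50)) = -1648/(-268/3 + 112/3) + 2020/((√2*(5*√2))) = -1648/(-52) + 2020/10 = -1648*(-1/52) + 2020*(⅒) = 412/13 + 202 = 3038/13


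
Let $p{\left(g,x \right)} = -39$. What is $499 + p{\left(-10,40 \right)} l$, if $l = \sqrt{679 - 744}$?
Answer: $499 - 39 i \sqrt{65} \approx 499.0 - 314.43 i$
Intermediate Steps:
$l = i \sqrt{65}$ ($l = \sqrt{-65} = i \sqrt{65} \approx 8.0623 i$)
$499 + p{\left(-10,40 \right)} l = 499 - 39 i \sqrt{65}$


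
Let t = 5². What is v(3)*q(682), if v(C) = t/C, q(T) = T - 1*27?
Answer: 16375/3 ≈ 5458.3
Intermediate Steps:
t = 25
q(T) = -27 + T (q(T) = T - 27 = -27 + T)
v(C) = 25/C
v(3)*q(682) = (25/3)*(-27 + 682) = (25*(⅓))*655 = (25/3)*655 = 16375/3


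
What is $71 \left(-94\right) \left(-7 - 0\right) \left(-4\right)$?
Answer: $-186872$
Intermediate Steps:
$71 \left(-94\right) \left(-7 - 0\right) \left(-4\right) = - 6674 \left(-7 + 0\right) \left(-4\right) = - 6674 \left(\left(-7\right) \left(-4\right)\right) = \left(-6674\right) 28 = -186872$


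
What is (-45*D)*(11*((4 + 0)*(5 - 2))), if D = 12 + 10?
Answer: -130680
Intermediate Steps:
D = 22
(-45*D)*(11*((4 + 0)*(5 - 2))) = (-45*22)*(11*((4 + 0)*(5 - 2))) = -10890*4*3 = -10890*12 = -990*132 = -130680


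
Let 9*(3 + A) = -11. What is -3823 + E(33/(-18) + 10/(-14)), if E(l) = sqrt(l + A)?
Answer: -3823 + I*sqrt(11942)/42 ≈ -3823.0 + 2.6019*I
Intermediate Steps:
A = -38/9 (A = -3 + (1/9)*(-11) = -3 - 11/9 = -38/9 ≈ -4.2222)
E(l) = sqrt(-38/9 + l) (E(l) = sqrt(l - 38/9) = sqrt(-38/9 + l))
-3823 + E(33/(-18) + 10/(-14)) = -3823 + sqrt(-38 + 9*(33/(-18) + 10/(-14)))/3 = -3823 + sqrt(-38 + 9*(33*(-1/18) + 10*(-1/14)))/3 = -3823 + sqrt(-38 + 9*(-11/6 - 5/7))/3 = -3823 + sqrt(-38 + 9*(-107/42))/3 = -3823 + sqrt(-38 - 321/14)/3 = -3823 + sqrt(-853/14)/3 = -3823 + (I*sqrt(11942)/14)/3 = -3823 + I*sqrt(11942)/42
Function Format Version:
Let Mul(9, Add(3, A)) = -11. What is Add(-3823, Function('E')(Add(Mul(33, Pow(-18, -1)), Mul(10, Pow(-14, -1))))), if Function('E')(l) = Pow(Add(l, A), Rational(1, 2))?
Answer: Add(-3823, Mul(Rational(1, 42), I, Pow(11942, Rational(1, 2)))) ≈ Add(-3823.0, Mul(2.6019, I))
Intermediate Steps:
A = Rational(-38, 9) (A = Add(-3, Mul(Rational(1, 9), -11)) = Add(-3, Rational(-11, 9)) = Rational(-38, 9) ≈ -4.2222)
Function('E')(l) = Pow(Add(Rational(-38, 9), l), Rational(1, 2)) (Function('E')(l) = Pow(Add(l, Rational(-38, 9)), Rational(1, 2)) = Pow(Add(Rational(-38, 9), l), Rational(1, 2)))
Add(-3823, Function('E')(Add(Mul(33, Pow(-18, -1)), Mul(10, Pow(-14, -1))))) = Add(-3823, Mul(Rational(1, 3), Pow(Add(-38, Mul(9, Add(Mul(33, Pow(-18, -1)), Mul(10, Pow(-14, -1))))), Rational(1, 2)))) = Add(-3823, Mul(Rational(1, 3), Pow(Add(-38, Mul(9, Add(Mul(33, Rational(-1, 18)), Mul(10, Rational(-1, 14))))), Rational(1, 2)))) = Add(-3823, Mul(Rational(1, 3), Pow(Add(-38, Mul(9, Add(Rational(-11, 6), Rational(-5, 7)))), Rational(1, 2)))) = Add(-3823, Mul(Rational(1, 3), Pow(Add(-38, Mul(9, Rational(-107, 42))), Rational(1, 2)))) = Add(-3823, Mul(Rational(1, 3), Pow(Add(-38, Rational(-321, 14)), Rational(1, 2)))) = Add(-3823, Mul(Rational(1, 3), Pow(Rational(-853, 14), Rational(1, 2)))) = Add(-3823, Mul(Rational(1, 3), Mul(Rational(1, 14), I, Pow(11942, Rational(1, 2))))) = Add(-3823, Mul(Rational(1, 42), I, Pow(11942, Rational(1, 2))))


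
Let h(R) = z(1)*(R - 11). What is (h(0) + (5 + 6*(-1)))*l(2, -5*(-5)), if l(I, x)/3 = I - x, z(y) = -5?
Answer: -3726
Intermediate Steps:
l(I, x) = -3*x + 3*I (l(I, x) = 3*(I - x) = -3*x + 3*I)
h(R) = 55 - 5*R (h(R) = -5*(R - 11) = -5*(-11 + R) = 55 - 5*R)
(h(0) + (5 + 6*(-1)))*l(2, -5*(-5)) = ((55 - 5*0) + (5 + 6*(-1)))*(-(-15)*(-5) + 3*2) = ((55 + 0) + (5 - 6))*(-3*25 + 6) = (55 - 1)*(-75 + 6) = 54*(-69) = -3726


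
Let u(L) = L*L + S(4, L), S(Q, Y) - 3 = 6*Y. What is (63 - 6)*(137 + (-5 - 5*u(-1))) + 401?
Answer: 8495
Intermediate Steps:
S(Q, Y) = 3 + 6*Y
u(L) = 3 + L² + 6*L (u(L) = L*L + (3 + 6*L) = L² + (3 + 6*L) = 3 + L² + 6*L)
(63 - 6)*(137 + (-5 - 5*u(-1))) + 401 = (63 - 6)*(137 + (-5 - 5*(3 + (-1)² + 6*(-1)))) + 401 = 57*(137 + (-5 - 5*(3 + 1 - 6))) + 401 = 57*(137 + (-5 - 5*(-2))) + 401 = 57*(137 + (-5 + 10)) + 401 = 57*(137 + 5) + 401 = 57*142 + 401 = 8094 + 401 = 8495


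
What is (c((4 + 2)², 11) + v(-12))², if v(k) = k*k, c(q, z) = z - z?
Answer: 20736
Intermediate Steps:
c(q, z) = 0
v(k) = k²
(c((4 + 2)², 11) + v(-12))² = (0 + (-12)²)² = (0 + 144)² = 144² = 20736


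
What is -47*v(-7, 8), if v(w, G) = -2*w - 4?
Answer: -470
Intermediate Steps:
v(w, G) = -4 - 2*w
-47*v(-7, 8) = -47*(-4 - 2*(-7)) = -47*(-4 + 14) = -47*10 = -470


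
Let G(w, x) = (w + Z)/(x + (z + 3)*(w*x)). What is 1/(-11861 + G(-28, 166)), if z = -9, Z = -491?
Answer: -28054/332749013 ≈ -8.4310e-5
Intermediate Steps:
G(w, x) = (-491 + w)/(x - 6*w*x) (G(w, x) = (w - 491)/(x + (-9 + 3)*(w*x)) = (-491 + w)/(x - 6*w*x))
1/(-11861 + G(-28, 166)) = 1/(-11861 + (-491 - 28)/(166*(1 - 6*(-28)))) = 1/(-11861 + (1/166)*(-519)/(1 + 168)) = 1/(-11861 + (1/166)*(-519)/169) = 1/(-11861 + (1/166)*(1/169)*(-519)) = 1/(-11861 - 519/28054) = 1/(-332749013/28054) = -28054/332749013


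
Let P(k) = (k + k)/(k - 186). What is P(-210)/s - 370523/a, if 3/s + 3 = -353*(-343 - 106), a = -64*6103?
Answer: 2166763777457/38668608 ≈ 56034.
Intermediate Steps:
a = -390592
P(k) = 2*k/(-186 + k) (P(k) = (2*k)/(-186 + k) = 2*k/(-186 + k))
s = 3/158494 (s = 3/(-3 - 353*(-343 - 106)) = 3/(-3 - 353*(-449)) = 3/(-3 + 158497) = 3/158494 ≈ 1.8928e-5)
P(-210)/s - 370523/a = (2*(-210)/(-186 - 210))/(3/158494) - 370523/(-390592) = (2*(-210)/(-396))*(158494/3) - 370523*(-1/390592) = (2*(-210)*(-1/396))*(158494/3) + 370523/390592 = (35/33)*(158494/3) + 370523/390592 = 5547290/99 + 370523/390592 = 2166763777457/38668608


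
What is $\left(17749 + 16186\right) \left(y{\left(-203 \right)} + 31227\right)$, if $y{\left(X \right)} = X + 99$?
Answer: $1056159005$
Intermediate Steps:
$y{\left(X \right)} = 99 + X$
$\left(17749 + 16186\right) \left(y{\left(-203 \right)} + 31227\right) = \left(17749 + 16186\right) \left(\left(99 - 203\right) + 31227\right) = 33935 \left(-104 + 31227\right) = 33935 \cdot 31123 = 1056159005$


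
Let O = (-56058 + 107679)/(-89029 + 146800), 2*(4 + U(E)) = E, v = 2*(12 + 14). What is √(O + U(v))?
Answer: √173258373/2751 ≈ 4.7847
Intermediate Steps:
v = 52 (v = 2*26 = 52)
U(E) = -4 + E/2
O = 17207/19257 (O = 51621/57771 = 51621*(1/57771) = 17207/19257 ≈ 0.89355)
√(O + U(v)) = √(17207/19257 + (-4 + (½)*52)) = √(17207/19257 + (-4 + 26)) = √(17207/19257 + 22) = √(440861/19257) = √173258373/2751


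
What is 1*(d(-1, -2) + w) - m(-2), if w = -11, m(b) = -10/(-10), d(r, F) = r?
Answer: -13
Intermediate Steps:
m(b) = 1 (m(b) = -10*(-1/10) = 1)
1*(d(-1, -2) + w) - m(-2) = 1*(-1 - 11) - 1*1 = 1*(-12) - 1 = -12 - 1 = -13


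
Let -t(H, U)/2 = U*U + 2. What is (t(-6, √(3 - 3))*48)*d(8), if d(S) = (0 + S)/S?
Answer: -192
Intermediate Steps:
d(S) = 1 (d(S) = S/S = 1)
t(H, U) = -4 - 2*U² (t(H, U) = -2*(U*U + 2) = -2*(U² + 2) = -2*(2 + U²) = -4 - 2*U²)
(t(-6, √(3 - 3))*48)*d(8) = ((-4 - 2*(√(3 - 3))²)*48)*1 = ((-4 - 2*(√0)²)*48)*1 = ((-4 - 2*0²)*48)*1 = ((-4 - 2*0)*48)*1 = ((-4 + 0)*48)*1 = -4*48*1 = -192*1 = -192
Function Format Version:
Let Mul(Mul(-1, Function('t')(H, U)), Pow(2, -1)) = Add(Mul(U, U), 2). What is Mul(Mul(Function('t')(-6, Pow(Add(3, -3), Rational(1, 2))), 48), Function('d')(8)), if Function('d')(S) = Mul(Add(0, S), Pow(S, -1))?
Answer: -192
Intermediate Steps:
Function('d')(S) = 1 (Function('d')(S) = Mul(S, Pow(S, -1)) = 1)
Function('t')(H, U) = Add(-4, Mul(-2, Pow(U, 2))) (Function('t')(H, U) = Mul(-2, Add(Mul(U, U), 2)) = Mul(-2, Add(Pow(U, 2), 2)) = Mul(-2, Add(2, Pow(U, 2))) = Add(-4, Mul(-2, Pow(U, 2))))
Mul(Mul(Function('t')(-6, Pow(Add(3, -3), Rational(1, 2))), 48), Function('d')(8)) = Mul(Mul(Add(-4, Mul(-2, Pow(Pow(Add(3, -3), Rational(1, 2)), 2))), 48), 1) = Mul(Mul(Add(-4, Mul(-2, Pow(Pow(0, Rational(1, 2)), 2))), 48), 1) = Mul(Mul(Add(-4, Mul(-2, Pow(0, 2))), 48), 1) = Mul(Mul(Add(-4, Mul(-2, 0)), 48), 1) = Mul(Mul(Add(-4, 0), 48), 1) = Mul(Mul(-4, 48), 1) = Mul(-192, 1) = -192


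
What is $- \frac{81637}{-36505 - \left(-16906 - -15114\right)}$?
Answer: $\frac{81637}{34713} \approx 2.3518$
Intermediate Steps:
$- \frac{81637}{-36505 - \left(-16906 - -15114\right)} = - \frac{81637}{-36505 - \left(-16906 + 15114\right)} = - \frac{81637}{-36505 - -1792} = - \frac{81637}{-36505 + 1792} = - \frac{81637}{-34713} = \left(-81637\right) \left(- \frac{1}{34713}\right) = \frac{81637}{34713}$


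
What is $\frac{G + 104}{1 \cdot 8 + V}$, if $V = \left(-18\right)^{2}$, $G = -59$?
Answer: $\frac{45}{332} \approx 0.13554$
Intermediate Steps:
$V = 324$
$\frac{G + 104}{1 \cdot 8 + V} = \frac{-59 + 104}{1 \cdot 8 + 324} = \frac{45}{8 + 324} = \frac{45}{332}$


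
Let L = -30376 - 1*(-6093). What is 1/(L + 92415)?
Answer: 1/68132 ≈ 1.4677e-5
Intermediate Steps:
L = -24283 (L = -30376 + 6093 = -24283)
1/(L + 92415) = 1/(-24283 + 92415) = 1/68132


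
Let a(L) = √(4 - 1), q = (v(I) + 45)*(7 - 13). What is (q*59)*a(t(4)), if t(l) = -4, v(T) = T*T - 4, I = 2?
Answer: -15930*√3 ≈ -27592.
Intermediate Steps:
v(T) = -4 + T² (v(T) = T² - 4 = -4 + T²)
q = -270 (q = ((-4 + 2²) + 45)*(7 - 13) = ((-4 + 4) + 45)*(-6) = (0 + 45)*(-6) = 45*(-6) = -270)
a(L) = √3
(q*59)*a(t(4)) = (-270*59)*√3 = -15930*√3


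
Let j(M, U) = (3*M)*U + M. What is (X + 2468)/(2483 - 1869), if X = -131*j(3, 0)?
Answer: 2075/614 ≈ 3.3795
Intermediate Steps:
j(M, U) = M + 3*M*U (j(M, U) = 3*M*U + M = M + 3*M*U)
X = -393 (X = -393*(1 + 3*0) = -393*(1 + 0) = -393 ≈ -393.00)
(X + 2468)/(2483 - 1869) = (-393 + 2468)/(2483 - 1869) = 2075/614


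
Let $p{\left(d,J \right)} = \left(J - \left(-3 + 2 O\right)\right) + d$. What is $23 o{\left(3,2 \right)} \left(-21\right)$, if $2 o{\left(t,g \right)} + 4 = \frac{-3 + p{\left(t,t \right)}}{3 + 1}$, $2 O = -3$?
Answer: $\frac{3381}{8} \approx 422.63$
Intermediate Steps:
$O = - \frac{3}{2}$ ($O = \frac{1}{2} \left(-3\right) = - \frac{3}{2} \approx -1.5$)
$p{\left(d,J \right)} = 6 + J + d$ ($p{\left(d,J \right)} = \left(J + \left(3 - -3\right)\right) + d = \left(J + \left(3 + 3\right)\right) + d = \left(J + 6\right) + d = \left(6 + J\right) + d = 6 + J + d$)
$o{\left(t,g \right)} = - \frac{13}{8} + \frac{t}{4}$ ($o{\left(t,g \right)} = -2 + \frac{\left(-3 + \left(6 + t + t\right)\right) \frac{1}{3 + 1}}{2} = -2 + \frac{\left(-3 + \left(6 + 2 t\right)\right) \frac{1}{4}}{2} = -2 + \frac{\left(3 + 2 t\right) \frac{1}{4}}{2} = -2 + \frac{\frac{3}{4} + \frac{t}{2}}{2} = -2 + \left(\frac{3}{8} + \frac{t}{4}\right) = - \frac{13}{8} + \frac{t}{4}$)
$23 o{\left(3,2 \right)} \left(-21\right) = 23 \left(- \frac{13}{8} + \frac{1}{4} \cdot 3\right) \left(-21\right) = 23 \left(- \frac{13}{8} + \frac{3}{4}\right) \left(-21\right) = 23 \left(- \frac{7}{8}\right) \left(-21\right) = \left(- \frac{161}{8}\right) \left(-21\right) = \frac{3381}{8}$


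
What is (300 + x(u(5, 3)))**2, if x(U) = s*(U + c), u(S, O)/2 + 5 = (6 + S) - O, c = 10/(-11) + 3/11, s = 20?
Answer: 20070400/121 ≈ 1.6587e+5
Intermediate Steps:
c = -7/11 (c = 10*(-1/11) + 3*(1/11) = -10/11 + 3/11 = -7/11 ≈ -0.63636)
u(S, O) = 2 - 2*O + 2*S (u(S, O) = -10 + 2*((6 + S) - O) = -10 + 2*(6 + S - O) = -10 + (12 - 2*O + 2*S) = 2 - 2*O + 2*S)
x(U) = -140/11 + 20*U (x(U) = 20*(U - 7/11) = 20*(-7/11 + U) = -140/11 + 20*U)
(300 + x(u(5, 3)))**2 = (300 + (-140/11 + 20*(2 - 2*3 + 2*5)))**2 = (300 + (-140/11 + 20*(2 - 6 + 10)))**2 = (300 + (-140/11 + 20*6))**2 = (300 + (-140/11 + 120))**2 = (300 + 1180/11)**2 = (4480/11)**2 = 20070400/121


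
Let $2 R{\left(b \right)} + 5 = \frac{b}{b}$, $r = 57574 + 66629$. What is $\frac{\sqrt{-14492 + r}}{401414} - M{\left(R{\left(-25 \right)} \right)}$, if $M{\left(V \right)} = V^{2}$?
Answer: $-4 + \frac{7 \sqrt{2239}}{401414} \approx -3.9992$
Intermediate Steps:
$r = 124203$
$R{\left(b \right)} = -2$ ($R{\left(b \right)} = - \frac{5}{2} + \frac{b \frac{1}{b}}{2} = - \frac{5}{2} + \frac{1}{2} \cdot 1 = - \frac{5}{2} + \frac{1}{2} = -2$)
$\frac{\sqrt{-14492 + r}}{401414} - M{\left(R{\left(-25 \right)} \right)} = \frac{\sqrt{-14492 + 124203}}{401414} - \left(-2\right)^{2} = \sqrt{109711} \cdot \frac{1}{401414} - 4 = 7 \sqrt{2239} \cdot \frac{1}{401414} - 4 = \frac{7 \sqrt{2239}}{401414} - 4 = -4 + \frac{7 \sqrt{2239}}{401414}$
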